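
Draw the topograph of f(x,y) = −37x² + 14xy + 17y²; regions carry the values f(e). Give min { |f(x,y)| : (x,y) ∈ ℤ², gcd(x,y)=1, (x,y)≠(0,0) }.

descent: ρ → (17,20,-34)  [lands on river]
river: ρ → (-34,48,3)
river: ρ → (3,48,-34)
river: ρ → (-34,20,17)
river: ρ → (17,48,-6)
river: ρ → (-6,48,17)
closes: descent 1, river 6
min |a| on river = 3

3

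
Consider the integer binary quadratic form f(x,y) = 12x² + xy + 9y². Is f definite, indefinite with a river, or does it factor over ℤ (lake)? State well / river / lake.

D = b²−4ac = 1² − 4·12·9 = -431
D < 0 ⇒ definite ⇒ every region one sign ⇒ single well

well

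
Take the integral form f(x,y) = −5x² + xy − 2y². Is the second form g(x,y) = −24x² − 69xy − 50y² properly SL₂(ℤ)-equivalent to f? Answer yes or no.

D₁ = -39, D₂ = -39
f is negative-definite; reduce −f:
−f: flip: (5,-1,2)→(2,1,5)
−f: reduced (well bottom): (2,1,5) with a≤c, −a<b≤a
flip sign back: reduced form of f is (-2,-1,-5)
g is negative-definite; reduce −g:
−g: translate: b→21 (≡69 mod 48), so (24,69,50)→(24,21,5)
−g: flip: (24,21,5)→(5,-21,24)
−g: translate: b→-1 (≡-21 mod 10), so (5,-21,24)→(5,-1,2)
−g: flip: (5,-1,2)→(2,1,5)
−g: reduced (well bottom): (2,1,5) with a≤c, −a<b≤a
flip sign back: reduced form of g is (-2,-1,-5)
reduced forms (-2, -1, -5) vs (-2, -1, -5) ⇒ equivalent

yes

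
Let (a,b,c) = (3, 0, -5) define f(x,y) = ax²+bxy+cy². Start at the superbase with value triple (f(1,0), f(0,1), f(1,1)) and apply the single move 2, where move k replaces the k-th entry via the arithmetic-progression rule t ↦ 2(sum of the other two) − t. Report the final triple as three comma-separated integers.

start (3,-5,-2) = (f(1,0),f(0,1),f(1,1))
replace slot 2: 2·(3+(-2)) − (-5) = 7 → (3,7,-2)

3,7,-2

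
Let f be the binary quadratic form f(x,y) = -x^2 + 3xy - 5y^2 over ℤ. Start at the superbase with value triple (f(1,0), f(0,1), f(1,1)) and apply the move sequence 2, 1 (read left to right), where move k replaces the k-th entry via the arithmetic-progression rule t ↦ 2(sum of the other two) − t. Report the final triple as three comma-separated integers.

start (-1,-5,-3) = (f(1,0),f(0,1),f(1,1))
replace slot 2: 2·((-1)+(-3)) − (-5) = -3 → (-1,-3,-3)
replace slot 1: 2·((-3)+(-3)) − (-1) = -11 → (-11,-3,-3)

-11,-3,-3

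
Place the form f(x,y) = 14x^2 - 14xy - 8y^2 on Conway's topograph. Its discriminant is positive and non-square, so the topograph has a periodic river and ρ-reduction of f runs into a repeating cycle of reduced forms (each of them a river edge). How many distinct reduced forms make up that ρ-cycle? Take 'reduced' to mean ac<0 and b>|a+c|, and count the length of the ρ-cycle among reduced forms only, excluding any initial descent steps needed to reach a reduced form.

D = 644, ⌊√D⌋ = 25
descent: ρ → (-8,14,14)  [lands on river]
river: ρ → (14,14,-8)
river: ρ → (-8,18,10)
river: ρ → (10,22,-4)
river: ρ → (-4,18,20)
river: ρ → (20,22,-2)
river: ρ → (-2,22,20)
river: ρ → (20,18,-4)
river: ρ → (-4,22,10)
river: ρ → (10,18,-8)
ρ-cycle length = 10 (tail of 1 descent step not counted)

10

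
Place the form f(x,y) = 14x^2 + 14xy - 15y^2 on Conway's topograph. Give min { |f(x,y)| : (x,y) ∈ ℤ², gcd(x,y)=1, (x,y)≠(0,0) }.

river: ρ → (-15,16,13)
river: ρ → (13,10,-18)
river: ρ → (-18,26,5)
river: ρ → (5,24,-23)
river: ρ → (-23,22,6)
river: ρ → (6,26,-15)
river: ρ → (-15,4,17)
river: ρ → (17,30,-2)
river: ρ → (-2,30,17)
river: ρ → (17,4,-15)
river: ρ → (-15,26,6)
river: ρ → (6,22,-23)
river: ρ → (-23,24,5)
river: ρ → (5,26,-18)
river: ρ → (-18,10,13)
river: ρ → (13,16,-15)
river: ρ → (-15,14,14)
river: ρ → (14,14,-15)
closes: descent 0, river 18
min |a| on river = 2

2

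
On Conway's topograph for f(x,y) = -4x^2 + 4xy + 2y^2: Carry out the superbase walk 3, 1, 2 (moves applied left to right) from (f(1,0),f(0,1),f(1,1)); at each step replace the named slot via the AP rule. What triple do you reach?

start (-4,2,2) = (f(1,0),f(0,1),f(1,1))
replace slot 3: 2·((-4)+2) − 2 = -6 → (-4,2,-6)
replace slot 1: 2·(2+(-6)) − (-4) = -4 → (-4,2,-6)
replace slot 2: 2·((-4)+(-6)) − 2 = -22 → (-4,-22,-6)

-4,-22,-6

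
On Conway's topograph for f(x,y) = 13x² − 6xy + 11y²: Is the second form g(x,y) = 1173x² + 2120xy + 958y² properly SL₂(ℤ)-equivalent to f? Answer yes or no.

D₁ = -536, D₂ = -536
f: flip: (13,-6,11)→(11,6,13)
f: reduced (well bottom): (11,6,13) with a≤c, −a<b≤a
g: translate: b→-226 (≡2120 mod 2346), so (1173,2120,958)→(1173,-226,11)
g: flip: (1173,-226,11)→(11,226,1173)
g: translate: b→6 (≡226 mod 22), so (11,226,1173)→(11,6,13)
g: reduced (well bottom): (11,6,13) with a≤c, −a<b≤a
reduced forms (11, 6, 13) vs (11, 6, 13) ⇒ equivalent

yes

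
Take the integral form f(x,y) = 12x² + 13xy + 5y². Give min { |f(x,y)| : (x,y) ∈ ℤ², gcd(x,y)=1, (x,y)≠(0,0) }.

translate: b→-11 (≡13 mod 24), so (12,13,5)→(12,-11,4)
flip: (12,-11,4)→(4,11,12)
translate: b→3 (≡11 mod 8), so (4,11,12)→(4,3,5)
reduced (well bottom): (4,3,5) with a≤c, −a<b≤a
well minimum = a = 4

4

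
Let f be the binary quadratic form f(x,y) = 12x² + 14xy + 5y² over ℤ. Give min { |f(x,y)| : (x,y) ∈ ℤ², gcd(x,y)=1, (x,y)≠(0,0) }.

translate: b→-10 (≡14 mod 24), so (12,14,5)→(12,-10,3)
flip: (12,-10,3)→(3,10,12)
translate: b→-2 (≡10 mod 6), so (3,10,12)→(3,-2,4)
reduced (well bottom): (3,-2,4) with a≤c, −a<b≤a
well minimum = a = 3

3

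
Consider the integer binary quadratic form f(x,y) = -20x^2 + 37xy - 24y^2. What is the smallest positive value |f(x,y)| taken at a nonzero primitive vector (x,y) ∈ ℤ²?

translate: b→3 (≡-37 mod 40), so (20,-37,24)→(20,3,7)
flip: (20,3,7)→(7,-3,20)
reduced (well bottom): (7,-3,20) with a≤c, −a<b≤a
well minimum |f| = |-7| = 7 (negative-definite)

7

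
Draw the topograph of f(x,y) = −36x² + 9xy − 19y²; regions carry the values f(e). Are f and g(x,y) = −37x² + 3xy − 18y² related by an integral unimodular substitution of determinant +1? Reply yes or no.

D₁ = -2655, D₂ = -2655
f is negative-definite; reduce −f:
−f: flip: (36,-9,19)→(19,9,36)
−f: reduced (well bottom): (19,9,36) with a≤c, −a<b≤a
flip sign back: reduced form of f is (-19,-9,-36)
g is negative-definite; reduce −g:
−g: flip: (37,-3,18)→(18,3,37)
−g: reduced (well bottom): (18,3,37) with a≤c, −a<b≤a
flip sign back: reduced form of g is (-18,-3,-37)
reduced forms (-19, -9, -36) vs (-18, -3, -37) ⇒ inequivalent

no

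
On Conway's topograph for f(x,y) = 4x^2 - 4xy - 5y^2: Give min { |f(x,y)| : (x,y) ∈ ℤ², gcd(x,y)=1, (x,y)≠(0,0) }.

descent: ρ → (-5,4,4)  [lands on river]
river: ρ → (4,4,-5)
river: ρ → (-5,6,3)
river: ρ → (3,6,-5)
closes: descent 1, river 4
min |a| on river = 3

3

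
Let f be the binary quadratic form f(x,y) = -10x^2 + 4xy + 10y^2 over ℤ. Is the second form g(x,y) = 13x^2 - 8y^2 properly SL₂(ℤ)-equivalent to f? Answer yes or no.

D₁ = 416, D₂ = 416
river cycle of f (length 6): (10, 16, -4), (-4, 16, 10), (10, 4, -10), (-10, 16, 4), (4, 16, -10), (-10, 4, 10)
river cycle of g (length 6): (-8, 16, 5), (5, 14, -11), (-11, 8, 8), (8, 8, -11), (-11, 14, 5), (5, 16, -8)
cycles differ ⇒ inequivalent

no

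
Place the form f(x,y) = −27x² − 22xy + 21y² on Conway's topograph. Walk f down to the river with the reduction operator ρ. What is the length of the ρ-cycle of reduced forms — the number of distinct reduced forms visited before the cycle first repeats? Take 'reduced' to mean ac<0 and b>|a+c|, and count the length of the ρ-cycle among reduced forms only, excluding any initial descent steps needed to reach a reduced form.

D = 2752, ⌊√D⌋ = 52
descent: ρ → (21,22,-27)  [lands on river]
river: ρ → (-27,32,16)
river: ρ → (16,32,-27)
river: ρ → (-27,22,21)
river: ρ → (21,20,-28)
river: ρ → (-28,36,13)
river: ρ → (13,42,-19)
river: ρ → (-19,34,21)
river: ρ → (21,50,-3)
river: ρ → (-3,52,4)
river: ρ → (4,52,-3)
river: ρ → (-3,50,21)
river: ρ → (21,34,-19)
river: ρ → (-19,42,13)
river: ρ → (13,36,-28)
river: ρ → (-28,20,21)
ρ-cycle length = 16 (tail of 1 descent step not counted)

16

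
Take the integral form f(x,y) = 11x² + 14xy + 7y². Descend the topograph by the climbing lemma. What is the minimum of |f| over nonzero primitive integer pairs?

translate: b→-8 (≡14 mod 22), so (11,14,7)→(11,-8,4)
flip: (11,-8,4)→(4,8,11)
translate: b→0 (≡8 mod 8), so (4,8,11)→(4,0,7)
reduced (well bottom): (4,0,7) with a≤c, −a<b≤a
well minimum = a = 4

4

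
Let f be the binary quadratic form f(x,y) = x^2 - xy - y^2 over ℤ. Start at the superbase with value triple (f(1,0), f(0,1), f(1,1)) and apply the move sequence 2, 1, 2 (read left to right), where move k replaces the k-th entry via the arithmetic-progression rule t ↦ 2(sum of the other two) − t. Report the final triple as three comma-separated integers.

start (1,-1,-1) = (f(1,0),f(0,1),f(1,1))
replace slot 2: 2·(1+(-1)) − (-1) = 1 → (1,1,-1)
replace slot 1: 2·(1+(-1)) − 1 = -1 → (-1,1,-1)
replace slot 2: 2·((-1)+(-1)) − 1 = -5 → (-1,-5,-1)

-1,-5,-1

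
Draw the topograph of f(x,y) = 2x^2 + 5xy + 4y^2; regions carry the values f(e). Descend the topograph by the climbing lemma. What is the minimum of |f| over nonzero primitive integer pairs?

translate: b→1 (≡5 mod 4), so (2,5,4)→(2,1,1)
flip: (2,1,1)→(1,-1,2)
translate: b→1 (≡-1 mod 2), so (1,-1,2)→(1,1,2)
reduced (well bottom): (1,1,2) with a≤c, −a<b≤a
well minimum = a = 1

1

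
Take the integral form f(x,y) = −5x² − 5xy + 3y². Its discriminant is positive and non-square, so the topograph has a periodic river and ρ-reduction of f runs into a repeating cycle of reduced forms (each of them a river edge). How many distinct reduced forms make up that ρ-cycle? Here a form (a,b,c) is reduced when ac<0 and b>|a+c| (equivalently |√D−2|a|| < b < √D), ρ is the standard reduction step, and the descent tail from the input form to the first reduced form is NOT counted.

D = 85, ⌊√D⌋ = 9
descent: ρ → (3,5,-5)  [lands on river]
river: ρ → (-5,5,3)
river: ρ → (3,7,-3)
river: ρ → (-3,5,5)
river: ρ → (5,5,-3)
river: ρ → (-3,7,3)
ρ-cycle length = 6 (tail of 1 descent step not counted)

6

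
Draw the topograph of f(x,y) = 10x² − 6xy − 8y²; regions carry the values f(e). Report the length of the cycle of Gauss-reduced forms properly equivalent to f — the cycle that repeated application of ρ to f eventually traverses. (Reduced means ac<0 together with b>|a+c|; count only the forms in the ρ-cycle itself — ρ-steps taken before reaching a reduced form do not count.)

D = 356, ⌊√D⌋ = 18
descent: ρ → (-8,6,10)  [lands on river]
river: ρ → (10,14,-4)
river: ρ → (-4,18,2)
river: ρ → (2,18,-4)
river: ρ → (-4,14,10)
river: ρ → (10,6,-8)
river: ρ → (-8,10,8)
river: ρ → (8,6,-10)
river: ρ → (-10,14,4)
river: ρ → (4,18,-2)
river: ρ → (-2,18,4)
river: ρ → (4,14,-10)
river: ρ → (-10,6,8)
river: ρ → (8,10,-8)
ρ-cycle length = 14 (tail of 1 descent step not counted)

14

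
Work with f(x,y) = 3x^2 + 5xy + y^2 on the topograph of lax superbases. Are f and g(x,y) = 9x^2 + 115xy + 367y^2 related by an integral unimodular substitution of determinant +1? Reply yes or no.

D₁ = 13, D₂ = 13
river cycle of f (length 2): (1, 3, -1), (-1, 3, 1)
river cycle of g (length 2): (1, 3, -1), (-1, 3, 1)
cycles coincide ⇒ equivalent

yes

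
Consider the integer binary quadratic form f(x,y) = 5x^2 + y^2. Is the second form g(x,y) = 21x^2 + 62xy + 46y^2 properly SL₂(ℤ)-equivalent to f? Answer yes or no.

D₁ = -20, D₂ = -20
f: flip: (5,0,1)→(1,0,5)
f: reduced (well bottom): (1,0,5) with a≤c, −a<b≤a
g: translate: b→20 (≡62 mod 42), so (21,62,46)→(21,20,5)
g: flip: (21,20,5)→(5,-20,21)
g: translate: b→0 (≡-20 mod 10), so (5,-20,21)→(5,0,1)
g: flip: (5,0,1)→(1,0,5)
g: reduced (well bottom): (1,0,5) with a≤c, −a<b≤a
reduced forms (1, 0, 5) vs (1, 0, 5) ⇒ equivalent

yes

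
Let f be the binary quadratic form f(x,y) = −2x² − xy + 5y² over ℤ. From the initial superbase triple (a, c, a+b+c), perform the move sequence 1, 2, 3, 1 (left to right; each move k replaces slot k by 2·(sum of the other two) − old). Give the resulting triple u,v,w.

start (-2,5,2) = (f(1,0),f(0,1),f(1,1))
replace slot 1: 2·(5+2) − (-2) = 16 → (16,5,2)
replace slot 2: 2·(16+2) − 5 = 31 → (16,31,2)
replace slot 3: 2·(16+31) − 2 = 92 → (16,31,92)
replace slot 1: 2·(31+92) − 16 = 230 → (230,31,92)

230,31,92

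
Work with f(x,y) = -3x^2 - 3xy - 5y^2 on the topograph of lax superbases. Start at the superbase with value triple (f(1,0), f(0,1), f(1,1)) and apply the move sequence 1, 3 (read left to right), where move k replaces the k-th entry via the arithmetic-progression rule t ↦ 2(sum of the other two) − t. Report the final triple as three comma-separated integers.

start (-3,-5,-11) = (f(1,0),f(0,1),f(1,1))
replace slot 1: 2·((-5)+(-11)) − (-3) = -29 → (-29,-5,-11)
replace slot 3: 2·((-29)+(-5)) − (-11) = -57 → (-29,-5,-57)

-29,-5,-57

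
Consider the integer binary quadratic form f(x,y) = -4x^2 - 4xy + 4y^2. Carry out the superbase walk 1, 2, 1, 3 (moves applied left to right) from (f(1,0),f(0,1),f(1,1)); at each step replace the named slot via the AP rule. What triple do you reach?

start (-4,4,-4) = (f(1,0),f(0,1),f(1,1))
replace slot 1: 2·(4+(-4)) − (-4) = 4 → (4,4,-4)
replace slot 2: 2·(4+(-4)) − 4 = -4 → (4,-4,-4)
replace slot 1: 2·((-4)+(-4)) − 4 = -20 → (-20,-4,-4)
replace slot 3: 2·((-20)+(-4)) − (-4) = -44 → (-20,-4,-44)

-20,-4,-44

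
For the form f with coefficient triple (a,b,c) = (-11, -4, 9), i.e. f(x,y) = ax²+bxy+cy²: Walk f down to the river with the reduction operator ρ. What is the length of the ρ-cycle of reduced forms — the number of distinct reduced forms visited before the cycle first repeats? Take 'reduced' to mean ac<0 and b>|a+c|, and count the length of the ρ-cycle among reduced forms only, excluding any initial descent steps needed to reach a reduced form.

D = 412, ⌊√D⌋ = 20
descent: ρ → (9,4,-11)  [lands on river]
river: ρ → (-11,18,2)
river: ρ → (2,18,-11)
river: ρ → (-11,4,9)
river: ρ → (9,14,-6)
river: ρ → (-6,10,13)
river: ρ → (13,16,-3)
river: ρ → (-3,20,1)
river: ρ → (1,20,-3)
river: ρ → (-3,16,13)
river: ρ → (13,10,-6)
river: ρ → (-6,14,9)
ρ-cycle length = 12 (tail of 1 descent step not counted)

12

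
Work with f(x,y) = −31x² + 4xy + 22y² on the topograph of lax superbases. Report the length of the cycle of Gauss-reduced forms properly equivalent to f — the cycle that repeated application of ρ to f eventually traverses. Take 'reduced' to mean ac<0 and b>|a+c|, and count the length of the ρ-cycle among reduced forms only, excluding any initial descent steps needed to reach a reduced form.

D = 2744, ⌊√D⌋ = 52
descent: ρ → (22,40,-13)  [lands on river]
river: ρ → (-13,38,25)
river: ρ → (25,12,-26)
river: ρ → (-26,40,11)
river: ρ → (11,48,-10)
river: ρ → (-10,52,1)
river: ρ → (1,52,-10)
river: ρ → (-10,48,11)
river: ρ → (11,40,-26)
river: ρ → (-26,12,25)
river: ρ → (25,38,-13)
river: ρ → (-13,40,22)
river: ρ → (22,48,-5)
river: ρ → (-5,52,2)
river: ρ → (2,52,-5)
river: ρ → (-5,48,22)
ρ-cycle length = 16 (tail of 1 descent step not counted)

16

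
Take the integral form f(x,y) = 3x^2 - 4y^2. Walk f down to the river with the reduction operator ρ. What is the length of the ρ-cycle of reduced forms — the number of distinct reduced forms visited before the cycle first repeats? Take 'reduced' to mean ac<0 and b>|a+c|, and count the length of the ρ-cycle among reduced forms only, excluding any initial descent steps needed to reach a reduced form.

D = 48, ⌊√D⌋ = 6
descent: ρ → (-4,0,3)
descent: ρ → (3,6,-1)  [lands on river]
river: ρ → (-1,6,3)
ρ-cycle length = 2 (tail of 2 descent steps not counted)

2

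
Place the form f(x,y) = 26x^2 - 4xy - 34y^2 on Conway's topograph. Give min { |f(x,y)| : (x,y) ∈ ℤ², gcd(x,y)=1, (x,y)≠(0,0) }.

descent: ρ → (-34,4,26)
descent: ρ → (26,48,-12)  [lands on river]
river: ρ → (-12,48,26)
river: ρ → (26,56,-4)
river: ρ → (-4,56,26)
closes: descent 2, river 4
min |a| on river = 4

4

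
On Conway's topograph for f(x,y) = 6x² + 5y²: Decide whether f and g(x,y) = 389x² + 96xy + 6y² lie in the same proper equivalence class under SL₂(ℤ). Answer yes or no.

D₁ = -120, D₂ = -120
f: flip: (6,0,5)→(5,0,6)
f: reduced (well bottom): (5,0,6) with a≤c, −a<b≤a
g: flip: (389,96,6)→(6,-96,389)
g: translate: b→0 (≡-96 mod 12), so (6,-96,389)→(6,0,5)
g: flip: (6,0,5)→(5,0,6)
g: reduced (well bottom): (5,0,6) with a≤c, −a<b≤a
reduced forms (5, 0, 6) vs (5, 0, 6) ⇒ equivalent

yes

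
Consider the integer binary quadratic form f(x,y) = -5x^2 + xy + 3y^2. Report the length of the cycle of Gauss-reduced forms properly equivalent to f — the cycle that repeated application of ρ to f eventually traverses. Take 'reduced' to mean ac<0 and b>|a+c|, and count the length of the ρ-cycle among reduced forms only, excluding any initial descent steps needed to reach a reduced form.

D = 61, ⌊√D⌋ = 7
descent: ρ → (3,5,-3)  [lands on river]
river: ρ → (-3,7,1)
river: ρ → (1,7,-3)
river: ρ → (-3,5,3)
river: ρ → (3,7,-1)
river: ρ → (-1,7,3)
ρ-cycle length = 6 (tail of 1 descent step not counted)

6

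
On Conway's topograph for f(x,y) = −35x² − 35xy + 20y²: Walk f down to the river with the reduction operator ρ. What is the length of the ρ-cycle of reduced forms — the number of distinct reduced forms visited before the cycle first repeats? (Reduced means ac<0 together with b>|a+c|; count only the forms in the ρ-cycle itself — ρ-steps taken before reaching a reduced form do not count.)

D = 4025, ⌊√D⌋ = 63
descent: ρ → (20,35,-35)  [lands on river]
river: ρ → (-35,35,20)
river: ρ → (20,45,-25)
river: ρ → (-25,55,10)
river: ρ → (10,45,-50)
river: ρ → (-50,55,5)
river: ρ → (5,55,-50)
river: ρ → (-50,45,10)
river: ρ → (10,55,-25)
river: ρ → (-25,45,20)
ρ-cycle length = 10 (tail of 1 descent step not counted)

10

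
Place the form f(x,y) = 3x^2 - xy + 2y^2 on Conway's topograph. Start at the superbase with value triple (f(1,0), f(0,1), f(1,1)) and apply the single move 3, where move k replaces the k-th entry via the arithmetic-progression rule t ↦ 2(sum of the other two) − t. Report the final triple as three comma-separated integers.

start (3,2,4) = (f(1,0),f(0,1),f(1,1))
replace slot 3: 2·(3+2) − 4 = 6 → (3,2,6)

3,2,6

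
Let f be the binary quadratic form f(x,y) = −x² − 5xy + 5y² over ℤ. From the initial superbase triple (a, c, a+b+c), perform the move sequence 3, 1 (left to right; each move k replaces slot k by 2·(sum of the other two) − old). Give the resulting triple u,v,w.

start (-1,5,-1) = (f(1,0),f(0,1),f(1,1))
replace slot 3: 2·((-1)+5) − (-1) = 9 → (-1,5,9)
replace slot 1: 2·(5+9) − (-1) = 29 → (29,5,9)

29,5,9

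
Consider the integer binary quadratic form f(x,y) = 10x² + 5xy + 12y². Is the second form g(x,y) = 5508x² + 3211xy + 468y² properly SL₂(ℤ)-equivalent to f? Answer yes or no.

D₁ = -455, D₂ = -455
f: reduced (well bottom): (10,5,12) with a≤c, −a<b≤a
g: flip: (5508,3211,468)→(468,-3211,5508)
g: translate: b→-403 (≡-3211 mod 936), so (468,-3211,5508)→(468,-403,87)
g: flip: (468,-403,87)→(87,403,468)
g: translate: b→55 (≡403 mod 174), so (87,403,468)→(87,55,10)
g: flip: (87,55,10)→(10,-55,87)
g: translate: b→5 (≡-55 mod 20), so (10,-55,87)→(10,5,12)
g: reduced (well bottom): (10,5,12) with a≤c, −a<b≤a
reduced forms (10, 5, 12) vs (10, 5, 12) ⇒ equivalent

yes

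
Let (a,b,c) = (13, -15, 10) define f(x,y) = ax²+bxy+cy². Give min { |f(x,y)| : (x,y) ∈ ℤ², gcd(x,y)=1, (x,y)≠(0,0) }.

translate: b→11 (≡-15 mod 26), so (13,-15,10)→(13,11,8)
flip: (13,11,8)→(8,-11,13)
translate: b→5 (≡-11 mod 16), so (8,-11,13)→(8,5,10)
reduced (well bottom): (8,5,10) with a≤c, −a<b≤a
well minimum = a = 8

8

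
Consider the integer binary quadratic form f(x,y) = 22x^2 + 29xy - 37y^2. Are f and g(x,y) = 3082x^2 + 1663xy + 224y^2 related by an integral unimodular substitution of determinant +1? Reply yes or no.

D₁ = 4097, D₂ = 4097
river cycle of f (length 10): (-37, 45, 14), (14, 39, -46), (-46, 53, 7), (7, 59, -22), (-22, 29, 37), (37, 45, -14), (-14, 39, 46), (46, 53, -7), (-7, 59, 22), (22, 29, -37)
river cycle of g (length 10): (14, 39, -46), (-46, 53, 7), (7, 59, -22), (-22, 29, 37), (37, 45, -14), (-14, 39, 46), (46, 53, -7), (-7, 59, 22), (22, 29, -37), (-37, 45, 14)
cycles coincide ⇒ equivalent

yes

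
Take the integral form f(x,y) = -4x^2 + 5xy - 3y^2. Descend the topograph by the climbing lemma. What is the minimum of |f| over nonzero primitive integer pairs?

translate: b→3 (≡-5 mod 8), so (4,-5,3)→(4,3,2)
flip: (4,3,2)→(2,-3,4)
translate: b→1 (≡-3 mod 4), so (2,-3,4)→(2,1,3)
reduced (well bottom): (2,1,3) with a≤c, −a<b≤a
well minimum |f| = |-2| = 2 (negative-definite)

2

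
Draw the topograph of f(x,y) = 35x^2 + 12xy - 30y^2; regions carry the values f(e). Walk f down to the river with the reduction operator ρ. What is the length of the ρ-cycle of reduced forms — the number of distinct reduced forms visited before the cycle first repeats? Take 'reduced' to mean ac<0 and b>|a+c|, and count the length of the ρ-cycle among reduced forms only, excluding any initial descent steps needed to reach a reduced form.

D = 4344, ⌊√D⌋ = 65
river: ρ → (-30,48,17)
river: ρ → (17,54,-21)
river: ρ → (-21,30,41)
river: ρ → (41,52,-10)
river: ρ → (-10,48,51)
river: ρ → (51,54,-7)
river: ρ → (-7,58,35)
river: ρ → (35,12,-30)
ρ-cycle length = 8 (tail of 0 descent steps not counted)

8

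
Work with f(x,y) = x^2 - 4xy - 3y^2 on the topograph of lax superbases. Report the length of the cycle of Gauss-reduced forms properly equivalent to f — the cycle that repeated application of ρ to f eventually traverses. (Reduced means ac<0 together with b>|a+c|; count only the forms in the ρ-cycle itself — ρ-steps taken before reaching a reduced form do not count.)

D = 28, ⌊√D⌋ = 5
descent: ρ → (-3,4,1)  [lands on river]
river: ρ → (1,4,-3)
river: ρ → (-3,2,2)
river: ρ → (2,2,-3)
ρ-cycle length = 4 (tail of 1 descent step not counted)

4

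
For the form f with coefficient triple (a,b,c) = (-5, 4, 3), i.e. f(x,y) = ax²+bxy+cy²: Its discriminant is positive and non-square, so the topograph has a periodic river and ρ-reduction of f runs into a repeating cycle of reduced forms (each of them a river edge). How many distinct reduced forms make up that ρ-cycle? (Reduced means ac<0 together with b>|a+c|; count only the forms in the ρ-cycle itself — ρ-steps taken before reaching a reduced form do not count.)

D = 76, ⌊√D⌋ = 8
river: ρ → (3,8,-1)
river: ρ → (-1,8,3)
river: ρ → (3,4,-5)
river: ρ → (-5,6,2)
river: ρ → (2,6,-5)
river: ρ → (-5,4,3)
ρ-cycle length = 6 (tail of 0 descent steps not counted)

6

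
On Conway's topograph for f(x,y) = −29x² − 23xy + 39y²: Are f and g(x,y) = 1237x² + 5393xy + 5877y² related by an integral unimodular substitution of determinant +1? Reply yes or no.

D₁ = 5053, D₂ = 5053
river cycle of f (length 34): (39, 23, -29), (-29, 35, 33), (33, 31, -31), (-31, 31, 33), (33, 35, -29), (-29, 23, 39), (39, 55, -13), (-13, 49, 51), (51, 53, -11), (-11, 57, 41), … (24 more)
river cycle of g (length 34): (39, 23, -29), (-29, 35, 33), (33, 31, -31), (-31, 31, 33), (33, 35, -29), (-29, 23, 39), (39, 55, -13), (-13, 49, 51), (51, 53, -11), (-11, 57, 41), … (24 more)
cycles coincide ⇒ equivalent

yes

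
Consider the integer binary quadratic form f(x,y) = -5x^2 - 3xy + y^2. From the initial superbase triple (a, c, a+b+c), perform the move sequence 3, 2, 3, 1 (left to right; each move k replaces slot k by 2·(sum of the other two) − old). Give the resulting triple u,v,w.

start (-5,1,-7) = (f(1,0),f(0,1),f(1,1))
replace slot 3: 2·((-5)+1) − (-7) = -1 → (-5,1,-1)
replace slot 2: 2·((-5)+(-1)) − 1 = -13 → (-5,-13,-1)
replace slot 3: 2·((-5)+(-13)) − (-1) = -35 → (-5,-13,-35)
replace slot 1: 2·((-13)+(-35)) − (-5) = -91 → (-91,-13,-35)

-91,-13,-35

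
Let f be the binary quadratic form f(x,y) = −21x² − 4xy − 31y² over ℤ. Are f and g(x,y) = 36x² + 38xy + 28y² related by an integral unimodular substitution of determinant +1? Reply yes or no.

D₁ = -2588, D₂ = -2588
f is negative-definite; reduce −f:
−f: reduced (well bottom): (21,4,31) with a≤c, −a<b≤a
flip sign back: reduced form of f is (-21,-4,-31)
g: translate: b→-34 (≡38 mod 72), so (36,38,28)→(36,-34,26)
g: flip: (36,-34,26)→(26,34,36)
g: translate: b→-18 (≡34 mod 52), so (26,34,36)→(26,-18,28)
g: reduced (well bottom): (26,-18,28) with a≤c, −a<b≤a
reduced forms (-21, -4, -31) vs (26, -18, 28) ⇒ inequivalent

no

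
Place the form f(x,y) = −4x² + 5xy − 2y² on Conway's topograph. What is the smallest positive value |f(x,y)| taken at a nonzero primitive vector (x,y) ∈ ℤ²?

translate: b→3 (≡-5 mod 8), so (4,-5,2)→(4,3,1)
flip: (4,3,1)→(1,-3,4)
translate: b→1 (≡-3 mod 2), so (1,-3,4)→(1,1,2)
reduced (well bottom): (1,1,2) with a≤c, −a<b≤a
well minimum |f| = |-1| = 1 (negative-definite)

1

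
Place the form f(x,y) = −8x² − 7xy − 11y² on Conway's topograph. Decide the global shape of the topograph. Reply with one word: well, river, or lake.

D = b²−4ac = (-7)² − 4·(-8)·(-11) = -303
D < 0 ⇒ definite ⇒ every region one sign ⇒ single well

well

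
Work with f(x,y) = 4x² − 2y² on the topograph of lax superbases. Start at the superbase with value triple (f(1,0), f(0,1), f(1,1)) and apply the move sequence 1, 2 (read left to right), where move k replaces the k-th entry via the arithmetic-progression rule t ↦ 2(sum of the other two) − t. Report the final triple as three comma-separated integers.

start (4,-2,2) = (f(1,0),f(0,1),f(1,1))
replace slot 1: 2·((-2)+2) − 4 = -4 → (-4,-2,2)
replace slot 2: 2·((-4)+2) − (-2) = -2 → (-4,-2,2)

-4,-2,2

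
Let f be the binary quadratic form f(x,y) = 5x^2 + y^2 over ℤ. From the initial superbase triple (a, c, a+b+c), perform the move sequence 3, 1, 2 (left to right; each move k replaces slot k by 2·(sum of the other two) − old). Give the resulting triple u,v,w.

start (5,1,6) = (f(1,0),f(0,1),f(1,1))
replace slot 3: 2·(5+1) − 6 = 6 → (5,1,6)
replace slot 1: 2·(1+6) − 5 = 9 → (9,1,6)
replace slot 2: 2·(9+6) − 1 = 29 → (9,29,6)

9,29,6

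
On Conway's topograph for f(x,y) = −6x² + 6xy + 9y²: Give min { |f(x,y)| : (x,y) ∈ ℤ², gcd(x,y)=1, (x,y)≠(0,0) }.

river: ρ → (9,12,-3)
river: ρ → (-3,12,9)
river: ρ → (9,6,-6)
river: ρ → (-6,6,9)
closes: descent 0, river 4
min |a| on river = 3

3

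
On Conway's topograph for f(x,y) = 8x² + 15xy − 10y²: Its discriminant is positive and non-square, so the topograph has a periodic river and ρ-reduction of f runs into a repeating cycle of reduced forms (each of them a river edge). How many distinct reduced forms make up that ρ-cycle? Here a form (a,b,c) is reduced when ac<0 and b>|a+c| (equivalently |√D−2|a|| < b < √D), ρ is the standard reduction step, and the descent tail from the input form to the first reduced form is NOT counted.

D = 545, ⌊√D⌋ = 23
river: ρ → (-10,5,13)
river: ρ → (13,21,-2)
river: ρ → (-2,23,2)
river: ρ → (2,21,-13)
river: ρ → (-13,5,10)
river: ρ → (10,15,-8)
river: ρ → (-8,17,8)
river: ρ → (8,15,-10)
ρ-cycle length = 8 (tail of 0 descent steps not counted)

8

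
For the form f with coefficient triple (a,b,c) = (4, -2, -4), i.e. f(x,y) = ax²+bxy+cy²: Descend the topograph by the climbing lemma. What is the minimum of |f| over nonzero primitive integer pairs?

descent: ρ → (-4,2,4)  [lands on river]
river: ρ → (4,6,-2)
river: ρ → (-2,6,4)
river: ρ → (4,2,-4)
river: ρ → (-4,6,2)
river: ρ → (2,6,-4)
closes: descent 1, river 6
min |a| on river = 2

2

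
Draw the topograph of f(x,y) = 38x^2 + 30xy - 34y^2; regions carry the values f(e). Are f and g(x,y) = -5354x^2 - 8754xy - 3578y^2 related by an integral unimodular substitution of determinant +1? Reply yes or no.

D₁ = 6068, D₂ = 6068
river cycle of f (length 6): (-34, 38, 34), (34, 30, -38), (-38, 46, 26), (26, 58, -26), (-26, 46, 38), (38, 30, -34)
river cycle of g (length 6): (-34, 38, 34), (34, 30, -38), (-38, 46, 26), (26, 58, -26), (-26, 46, 38), (38, 30, -34)
cycles coincide ⇒ equivalent

yes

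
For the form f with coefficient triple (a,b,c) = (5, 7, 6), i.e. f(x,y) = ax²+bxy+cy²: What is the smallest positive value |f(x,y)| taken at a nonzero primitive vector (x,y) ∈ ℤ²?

translate: b→-3 (≡7 mod 10), so (5,7,6)→(5,-3,4)
flip: (5,-3,4)→(4,3,5)
reduced (well bottom): (4,3,5) with a≤c, −a<b≤a
well minimum = a = 4

4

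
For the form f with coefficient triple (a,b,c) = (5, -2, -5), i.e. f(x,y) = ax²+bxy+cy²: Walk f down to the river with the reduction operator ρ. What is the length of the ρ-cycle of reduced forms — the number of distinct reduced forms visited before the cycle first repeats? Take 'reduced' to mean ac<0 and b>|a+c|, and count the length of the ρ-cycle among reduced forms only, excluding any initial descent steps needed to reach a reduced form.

D = 104, ⌊√D⌋ = 10
descent: ρ → (-5,2,5)  [lands on river]
river: ρ → (5,8,-2)
river: ρ → (-2,8,5)
river: ρ → (5,2,-5)
river: ρ → (-5,8,2)
river: ρ → (2,8,-5)
ρ-cycle length = 6 (tail of 1 descent step not counted)

6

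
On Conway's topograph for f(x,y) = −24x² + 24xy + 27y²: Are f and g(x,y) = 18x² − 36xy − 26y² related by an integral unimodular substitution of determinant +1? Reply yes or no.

D₁ = 3168, D₂ = 3168
river cycle of f (length 6): (27, 30, -21), (-21, 54, 3), (3, 54, -21), (-21, 30, 27), (27, 24, -24), (-24, 24, 27)
river cycle of g (length 8): (-26, 36, 18), (18, 36, -26), (-26, 16, 28), (28, 40, -14), (-14, 44, 22), (22, 44, -14), (-14, 40, 28), (28, 16, -26)
cycles differ ⇒ inequivalent

no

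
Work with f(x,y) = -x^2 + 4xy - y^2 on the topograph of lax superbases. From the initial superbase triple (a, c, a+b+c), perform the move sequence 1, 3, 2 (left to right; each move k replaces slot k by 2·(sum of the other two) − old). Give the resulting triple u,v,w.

start (-1,-1,2) = (f(1,0),f(0,1),f(1,1))
replace slot 1: 2·((-1)+2) − (-1) = 3 → (3,-1,2)
replace slot 3: 2·(3+(-1)) − 2 = 2 → (3,-1,2)
replace slot 2: 2·(3+2) − (-1) = 11 → (3,11,2)

3,11,2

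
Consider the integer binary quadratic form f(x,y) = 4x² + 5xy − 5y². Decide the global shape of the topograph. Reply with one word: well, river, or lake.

D = b²−4ac = 5² − 4·4·(-5) = 105
D > 0 non-square ⇒ indefinite ⇒ periodic river

river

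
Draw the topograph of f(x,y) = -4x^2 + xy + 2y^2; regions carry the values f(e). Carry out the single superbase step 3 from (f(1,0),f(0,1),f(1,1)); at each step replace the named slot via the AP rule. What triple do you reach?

start (-4,2,-1) = (f(1,0),f(0,1),f(1,1))
replace slot 3: 2·((-4)+2) − (-1) = -3 → (-4,2,-3)

-4,2,-3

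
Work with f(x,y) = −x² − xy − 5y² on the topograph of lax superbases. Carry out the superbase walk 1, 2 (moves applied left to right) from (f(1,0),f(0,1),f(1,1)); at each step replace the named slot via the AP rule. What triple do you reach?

start (-1,-5,-7) = (f(1,0),f(0,1),f(1,1))
replace slot 1: 2·((-5)+(-7)) − (-1) = -23 → (-23,-5,-7)
replace slot 2: 2·((-23)+(-7)) − (-5) = -55 → (-23,-55,-7)

-23,-55,-7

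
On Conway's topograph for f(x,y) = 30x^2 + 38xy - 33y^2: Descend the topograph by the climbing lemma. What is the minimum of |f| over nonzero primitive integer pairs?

river: ρ → (-33,28,35)
river: ρ → (35,42,-26)
river: ρ → (-26,62,15)
river: ρ → (15,58,-34)
river: ρ → (-34,10,39)
river: ρ → (39,68,-5)
river: ρ → (-5,72,11)
river: ρ → (11,60,-41)
river: ρ → (-41,22,30)
river: ρ → (30,38,-33)
closes: descent 0, river 10
min |a| on river = 5

5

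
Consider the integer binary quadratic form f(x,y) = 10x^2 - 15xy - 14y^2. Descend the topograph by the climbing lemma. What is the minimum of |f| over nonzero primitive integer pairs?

descent: ρ → (-14,15,10)  [lands on river]
river: ρ → (10,25,-4)
river: ρ → (-4,23,16)
river: ρ → (16,9,-11)
river: ρ → (-11,13,14)
river: ρ → (14,15,-10)
river: ρ → (-10,25,4)
river: ρ → (4,23,-16)
river: ρ → (-16,9,11)
river: ρ → (11,13,-14)
closes: descent 1, river 10
min |a| on river = 4

4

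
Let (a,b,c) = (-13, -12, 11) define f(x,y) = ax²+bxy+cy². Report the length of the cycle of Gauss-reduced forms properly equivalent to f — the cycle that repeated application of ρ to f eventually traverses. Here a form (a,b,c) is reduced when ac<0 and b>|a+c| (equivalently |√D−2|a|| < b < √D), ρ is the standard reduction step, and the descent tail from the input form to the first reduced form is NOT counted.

D = 716, ⌊√D⌋ = 26
descent: ρ → (11,12,-13)  [lands on river]
river: ρ → (-13,14,10)
river: ρ → (10,26,-1)
river: ρ → (-1,26,10)
river: ρ → (10,14,-13)
river: ρ → (-13,12,11)
river: ρ → (11,10,-14)
river: ρ → (-14,18,7)
river: ρ → (7,24,-5)
river: ρ → (-5,26,2)
river: ρ → (2,26,-5)
river: ρ → (-5,24,7)
river: ρ → (7,18,-14)
river: ρ → (-14,10,11)
ρ-cycle length = 14 (tail of 1 descent step not counted)

14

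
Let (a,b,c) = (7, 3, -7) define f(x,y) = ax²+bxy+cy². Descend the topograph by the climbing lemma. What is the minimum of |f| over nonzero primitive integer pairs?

river: ρ → (-7,11,3)
river: ρ → (3,13,-3)
river: ρ → (-3,11,7)
river: ρ → (7,3,-7)
closes: descent 0, river 4
min |a| on river = 3

3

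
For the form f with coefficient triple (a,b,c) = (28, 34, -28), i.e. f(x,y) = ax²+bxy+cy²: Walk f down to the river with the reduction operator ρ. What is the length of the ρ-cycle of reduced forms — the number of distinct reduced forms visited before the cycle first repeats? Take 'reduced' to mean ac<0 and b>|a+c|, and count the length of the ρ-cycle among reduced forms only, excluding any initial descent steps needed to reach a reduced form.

D = 4292, ⌊√D⌋ = 65
river: ρ → (-28,22,34)
river: ρ → (34,46,-16)
river: ρ → (-16,50,28)
river: ρ → (28,62,-4)
river: ρ → (-4,58,58)
river: ρ → (58,58,-4)
river: ρ → (-4,62,28)
river: ρ → (28,50,-16)
river: ρ → (-16,46,34)
river: ρ → (34,22,-28)
river: ρ → (-28,34,28)
river: ρ → (28,22,-34)
river: ρ → (-34,46,16)
river: ρ → (16,50,-28)
river: ρ → (-28,62,4)
river: ρ → (4,58,-58)
river: ρ → (-58,58,4)
river: ρ → (4,62,-28)
river: ρ → (-28,50,16)
river: ρ → (16,46,-34)
river: ρ → (-34,22,28)
river: ρ → (28,34,-28)
ρ-cycle length = 22 (tail of 0 descent steps not counted)

22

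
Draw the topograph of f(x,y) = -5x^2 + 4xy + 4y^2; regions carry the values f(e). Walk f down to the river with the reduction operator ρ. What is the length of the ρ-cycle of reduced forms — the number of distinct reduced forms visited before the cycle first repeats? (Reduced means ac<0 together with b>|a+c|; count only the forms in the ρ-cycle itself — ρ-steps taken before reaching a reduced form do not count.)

D = 96, ⌊√D⌋ = 9
river: ρ → (4,4,-5)
river: ρ → (-5,6,3)
river: ρ → (3,6,-5)
river: ρ → (-5,4,4)
ρ-cycle length = 4 (tail of 0 descent steps not counted)

4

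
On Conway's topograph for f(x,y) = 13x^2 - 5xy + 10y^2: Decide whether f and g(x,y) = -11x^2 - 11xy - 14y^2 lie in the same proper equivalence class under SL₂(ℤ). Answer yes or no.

D₁ = -495, D₂ = -495
f: flip: (13,-5,10)→(10,5,13)
f: reduced (well bottom): (10,5,13) with a≤c, −a<b≤a
g is negative-definite; reduce −g:
−g: reduced (well bottom): (11,11,14) with a≤c, −a<b≤a
flip sign back: reduced form of g is (-11,-11,-14)
reduced forms (10, 5, 13) vs (-11, -11, -14) ⇒ inequivalent

no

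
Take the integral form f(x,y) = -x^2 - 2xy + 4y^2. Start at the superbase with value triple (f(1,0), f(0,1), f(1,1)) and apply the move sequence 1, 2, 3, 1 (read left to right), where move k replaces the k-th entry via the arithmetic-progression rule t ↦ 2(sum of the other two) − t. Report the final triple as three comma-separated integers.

start (-1,4,1) = (f(1,0),f(0,1),f(1,1))
replace slot 1: 2·(4+1) − (-1) = 11 → (11,4,1)
replace slot 2: 2·(11+1) − 4 = 20 → (11,20,1)
replace slot 3: 2·(11+20) − 1 = 61 → (11,20,61)
replace slot 1: 2·(20+61) − 11 = 151 → (151,20,61)

151,20,61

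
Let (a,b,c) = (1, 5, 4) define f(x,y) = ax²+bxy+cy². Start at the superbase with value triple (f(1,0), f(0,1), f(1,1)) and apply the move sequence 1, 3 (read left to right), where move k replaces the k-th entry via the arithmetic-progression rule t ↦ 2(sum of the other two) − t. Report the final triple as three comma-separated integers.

start (1,4,10) = (f(1,0),f(0,1),f(1,1))
replace slot 1: 2·(4+10) − 1 = 27 → (27,4,10)
replace slot 3: 2·(27+4) − 10 = 52 → (27,4,52)

27,4,52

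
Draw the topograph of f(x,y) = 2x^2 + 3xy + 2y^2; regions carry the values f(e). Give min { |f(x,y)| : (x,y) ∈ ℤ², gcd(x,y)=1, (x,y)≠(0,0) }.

translate: b→-1 (≡3 mod 4), so (2,3,2)→(2,-1,1)
flip: (2,-1,1)→(1,1,2)
reduced (well bottom): (1,1,2) with a≤c, −a<b≤a
well minimum = a = 1

1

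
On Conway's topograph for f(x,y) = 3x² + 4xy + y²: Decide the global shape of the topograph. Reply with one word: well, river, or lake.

D = b²−4ac = 4² − 4·3·1 = 4
D = 2² is a perfect square ⇒ form factors over ℤ ⇒ lakes

lake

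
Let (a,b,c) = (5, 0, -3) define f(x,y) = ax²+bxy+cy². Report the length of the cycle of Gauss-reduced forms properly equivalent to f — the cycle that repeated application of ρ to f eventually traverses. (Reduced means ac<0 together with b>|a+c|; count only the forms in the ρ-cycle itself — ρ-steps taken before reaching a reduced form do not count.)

D = 60, ⌊√D⌋ = 7
descent: ρ → (-3,6,2)  [lands on river]
river: ρ → (2,6,-3)
ρ-cycle length = 2 (tail of 1 descent step not counted)

2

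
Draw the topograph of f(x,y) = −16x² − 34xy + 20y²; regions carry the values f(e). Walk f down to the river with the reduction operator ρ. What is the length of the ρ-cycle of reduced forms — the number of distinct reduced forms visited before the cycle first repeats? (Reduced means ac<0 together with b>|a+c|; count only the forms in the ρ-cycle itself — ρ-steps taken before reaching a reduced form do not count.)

D = 2436, ⌊√D⌋ = 49
descent: ρ → (20,34,-16)  [lands on river]
river: ρ → (-16,30,24)
river: ρ → (24,18,-22)
river: ρ → (-22,26,20)
river: ρ → (20,14,-28)
river: ρ → (-28,42,6)
river: ρ → (6,42,-28)
river: ρ → (-28,14,20)
river: ρ → (20,26,-22)
river: ρ → (-22,18,24)
river: ρ → (24,30,-16)
river: ρ → (-16,34,20)
river: ρ → (20,46,-4)
river: ρ → (-4,42,42)
river: ρ → (42,42,-4)
river: ρ → (-4,46,20)
ρ-cycle length = 16 (tail of 1 descent step not counted)

16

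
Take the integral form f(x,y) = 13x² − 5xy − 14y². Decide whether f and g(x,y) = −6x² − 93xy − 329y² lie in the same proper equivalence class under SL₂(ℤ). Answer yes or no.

D₁ = 753, D₂ = 753
river cycle of f (length 24): (-14, 5, 13), (13, 21, -6), (-6, 27, 1), (1, 27, -6), (-6, 21, 13), (13, 5, -14), (-14, 23, 4), (4, 25, -8), (-8, 23, 7), (7, 19, -14), … (14 more)
river cycle of g (length 24): (-6, 27, 1), (1, 27, -6), (-6, 21, 13), (13, 5, -14), (-14, 23, 4), (4, 25, -8), (-8, 23, 7), (7, 19, -14), (-14, 9, 12), (12, 15, -11), … (14 more)
cycles coincide ⇒ equivalent

yes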